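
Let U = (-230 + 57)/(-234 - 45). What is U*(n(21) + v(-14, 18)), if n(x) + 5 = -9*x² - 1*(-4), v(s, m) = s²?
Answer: -217634/93 ≈ -2340.1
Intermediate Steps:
U = 173/279 (U = -173/(-279) = -173*(-1/279) = 173/279 ≈ 0.62007)
n(x) = -1 - 9*x² (n(x) = -5 + (-9*x² - 1*(-4)) = -5 + (-9*x² + 4) = -5 + (4 - 9*x²) = -1 - 9*x²)
U*(n(21) + v(-14, 18)) = 173*((-1 - 9*21²) + (-14)²)/279 = 173*((-1 - 9*441) + 196)/279 = 173*((-1 - 3969) + 196)/279 = 173*(-3970 + 196)/279 = (173/279)*(-3774) = -217634/93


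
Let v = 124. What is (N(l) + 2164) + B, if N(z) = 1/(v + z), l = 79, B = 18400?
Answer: 4174493/203 ≈ 20564.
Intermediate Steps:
N(z) = 1/(124 + z)
(N(l) + 2164) + B = (1/(124 + 79) + 2164) + 18400 = (1/203 + 2164) + 18400 = 439293/203 + 18400 = 4174493/203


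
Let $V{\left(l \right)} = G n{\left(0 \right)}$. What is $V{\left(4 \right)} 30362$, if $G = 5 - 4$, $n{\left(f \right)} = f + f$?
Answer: $0$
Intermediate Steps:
$n{\left(f \right)} = 2 f$
$G = 1$
$V{\left(l \right)} = 0$ ($V{\left(l \right)} = 1 \cdot 2 \cdot 0 = 1 \cdot 0 = 0$)
$V{\left(4 \right)} 30362 = 0 \cdot 30362 = 0$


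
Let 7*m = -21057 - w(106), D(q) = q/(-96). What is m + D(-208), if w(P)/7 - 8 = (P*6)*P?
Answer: -2958059/42 ≈ -70430.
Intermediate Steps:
D(q) = -q/96 (D(q) = q*(-1/96) = -q/96)
w(P) = 56 + 42*P² (w(P) = 56 + 7*((P*6)*P) = 56 + 7*((6*P)*P) = 56 + 7*(6*P²) = 56 + 42*P²)
m = -493025/7 (m = (-21057 - (56 + 42*106²))/7 = (-21057 - (56 + 42*11236))/7 = (-21057 - (56 + 471912))/7 = (-21057 - 1*471968)/7 = (-21057 - 471968)/7 = (⅐)*(-493025) = -493025/7 ≈ -70432.)
m + D(-208) = -493025/7 - 1/96*(-208) = -493025/7 + 13/6 = -2958059/42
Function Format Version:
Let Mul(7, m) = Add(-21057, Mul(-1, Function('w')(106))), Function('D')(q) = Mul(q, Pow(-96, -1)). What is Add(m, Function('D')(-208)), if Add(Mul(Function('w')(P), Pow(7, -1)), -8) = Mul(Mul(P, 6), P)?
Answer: Rational(-2958059, 42) ≈ -70430.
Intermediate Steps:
Function('D')(q) = Mul(Rational(-1, 96), q) (Function('D')(q) = Mul(q, Rational(-1, 96)) = Mul(Rational(-1, 96), q))
Function('w')(P) = Add(56, Mul(42, Pow(P, 2))) (Function('w')(P) = Add(56, Mul(7, Mul(Mul(P, 6), P))) = Add(56, Mul(7, Mul(Mul(6, P), P))) = Add(56, Mul(7, Mul(6, Pow(P, 2)))) = Add(56, Mul(42, Pow(P, 2))))
m = Rational(-493025, 7) (m = Mul(Rational(1, 7), Add(-21057, Mul(-1, Add(56, Mul(42, Pow(106, 2)))))) = Mul(Rational(1, 7), Add(-21057, Mul(-1, Add(56, Mul(42, 11236))))) = Mul(Rational(1, 7), Add(-21057, Mul(-1, Add(56, 471912)))) = Mul(Rational(1, 7), Add(-21057, Mul(-1, 471968))) = Mul(Rational(1, 7), Add(-21057, -471968)) = Mul(Rational(1, 7), -493025) = Rational(-493025, 7) ≈ -70432.)
Add(m, Function('D')(-208)) = Add(Rational(-493025, 7), Mul(Rational(-1, 96), -208)) = Add(Rational(-493025, 7), Rational(13, 6)) = Rational(-2958059, 42)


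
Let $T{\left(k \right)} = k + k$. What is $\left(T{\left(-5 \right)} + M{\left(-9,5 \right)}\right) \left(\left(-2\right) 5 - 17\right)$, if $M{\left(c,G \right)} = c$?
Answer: $513$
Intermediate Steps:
$T{\left(k \right)} = 2 k$
$\left(T{\left(-5 \right)} + M{\left(-9,5 \right)}\right) \left(\left(-2\right) 5 - 17\right) = \left(2 \left(-5\right) - 9\right) \left(\left(-2\right) 5 - 17\right) = \left(-10 - 9\right) \left(-10 - 17\right) = \left(-19\right) \left(-27\right) = 513$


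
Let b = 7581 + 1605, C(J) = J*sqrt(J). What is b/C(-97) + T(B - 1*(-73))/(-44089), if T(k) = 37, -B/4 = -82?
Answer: -37/44089 + 9186*I*sqrt(97)/9409 ≈ -0.00083921 + 9.6154*I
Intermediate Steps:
B = 328 (B = -4*(-82) = 328)
C(J) = J**(3/2)
b = 9186
b/C(-97) + T(B - 1*(-73))/(-44089) = 9186/((-97)**(3/2)) + 37/(-44089) = 9186/((-97*I*sqrt(97))) + 37*(-1/44089) = 9186*(I*sqrt(97)/9409) - 37/44089 = 9186*I*sqrt(97)/9409 - 37/44089 = -37/44089 + 9186*I*sqrt(97)/9409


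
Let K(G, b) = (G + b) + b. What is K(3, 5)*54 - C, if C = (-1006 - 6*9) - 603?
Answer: 2365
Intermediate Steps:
K(G, b) = G + 2*b
C = -1663 (C = (-1006 - 54) - 603 = -1060 - 603 = -1663)
K(3, 5)*54 - C = (3 + 2*5)*54 - 1*(-1663) = (3 + 10)*54 + 1663 = 13*54 + 1663 = 702 + 1663 = 2365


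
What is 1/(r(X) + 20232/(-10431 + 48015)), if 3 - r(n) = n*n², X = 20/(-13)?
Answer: 1146834/8233859 ≈ 0.13928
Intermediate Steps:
X = -20/13 (X = 20*(-1/13) = -20/13 ≈ -1.5385)
r(n) = 3 - n³ (r(n) = 3 - n*n² = 3 - n³)
1/(r(X) + 20232/(-10431 + 48015)) = 1/((3 - (-20/13)³) + 20232/(-10431 + 48015)) = 1/((3 - 1*(-8000/2197)) + 20232/37584) = 1/((3 + 8000/2197) + 20232*(1/37584)) = 1/(14591/2197 + 281/522) = 1/(8233859/1146834) = 1146834/8233859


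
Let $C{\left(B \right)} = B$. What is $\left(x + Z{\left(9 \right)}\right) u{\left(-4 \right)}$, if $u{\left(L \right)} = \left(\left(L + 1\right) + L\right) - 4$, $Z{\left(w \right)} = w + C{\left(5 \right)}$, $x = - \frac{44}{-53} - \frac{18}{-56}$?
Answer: $- \frac{247335}{1484} \approx -166.67$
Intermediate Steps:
$x = \frac{1709}{1484}$ ($x = \left(-44\right) \left(- \frac{1}{53}\right) - - \frac{9}{28} = \frac{44}{53} + \frac{9}{28} = \frac{1709}{1484} \approx 1.1516$)
$Z{\left(w \right)} = 5 + w$ ($Z{\left(w \right)} = w + 5 = 5 + w$)
$u{\left(L \right)} = -3 + 2 L$ ($u{\left(L \right)} = \left(\left(1 + L\right) + L\right) - 4 = \left(1 + 2 L\right) - 4 = -3 + 2 L$)
$\left(x + Z{\left(9 \right)}\right) u{\left(-4 \right)} = \left(\frac{1709}{1484} + \left(5 + 9\right)\right) \left(-3 + 2 \left(-4\right)\right) = \left(\frac{1709}{1484} + 14\right) \left(-3 - 8\right) = \frac{22485}{1484} \left(-11\right) = - \frac{247335}{1484}$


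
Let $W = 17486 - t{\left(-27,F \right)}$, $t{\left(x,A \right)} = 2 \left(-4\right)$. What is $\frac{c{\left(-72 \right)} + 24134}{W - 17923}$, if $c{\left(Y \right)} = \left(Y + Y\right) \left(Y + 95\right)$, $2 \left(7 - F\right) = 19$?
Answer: $- \frac{20822}{429} \approx -48.536$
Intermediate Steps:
$F = - \frac{5}{2}$ ($F = 7 - \frac{19}{2} = - \frac{5}{2} \approx -2.5$)
$t{\left(x,A \right)} = -8$
$c{\left(Y \right)} = 2 Y \left(95 + Y\right)$
$W = 17494$ ($W = 17486 - -8 = 17486 + 8 = 17494$)
$\frac{c{\left(-72 \right)} + 24134}{W - 17923} = \frac{2 \left(-72\right) \left(95 - 72\right) + 24134}{17494 - 17923} = \frac{2 \left(-72\right) 23 + 24134}{-429} = \left(-3312 + 24134\right) \left(- \frac{1}{429}\right) = 20822 \left(- \frac{1}{429}\right) = - \frac{20822}{429}$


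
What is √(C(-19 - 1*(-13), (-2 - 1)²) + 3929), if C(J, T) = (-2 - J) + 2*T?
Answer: 3*√439 ≈ 62.857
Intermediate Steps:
C(J, T) = -2 - J + 2*T
√(C(-19 - 1*(-13), (-2 - 1)²) + 3929) = √((-2 - (-19 - 1*(-13)) + 2*(-2 - 1)²) + 3929) = √((-2 - (-19 + 13) + 2*(-3)²) + 3929) = √((-2 - 1*(-6) + 2*9) + 3929) = √((-2 + 6 + 18) + 3929) = √(22 + 3929) = √3951 = 3*√439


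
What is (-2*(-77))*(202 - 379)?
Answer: -27258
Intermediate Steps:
(-2*(-77))*(202 - 379) = 154*(-177) = -27258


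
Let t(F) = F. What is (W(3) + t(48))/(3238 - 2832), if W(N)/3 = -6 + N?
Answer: 39/406 ≈ 0.096059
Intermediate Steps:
W(N) = -18 + 3*N (W(N) = 3*(-6 + N) = -18 + 3*N)
(W(3) + t(48))/(3238 - 2832) = ((-18 + 3*3) + 48)/(3238 - 2832) = ((-18 + 9) + 48)/406 = (-9 + 48)*(1/406) = 39*(1/406) = 39/406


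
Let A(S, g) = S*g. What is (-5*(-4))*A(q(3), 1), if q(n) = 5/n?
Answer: 100/3 ≈ 33.333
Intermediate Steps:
(-5*(-4))*A(q(3), 1) = (-5*(-4))*((5/3)*1) = 20*((5*(1/3))*1) = 20*((5/3)*1) = 20*(5/3) = 100/3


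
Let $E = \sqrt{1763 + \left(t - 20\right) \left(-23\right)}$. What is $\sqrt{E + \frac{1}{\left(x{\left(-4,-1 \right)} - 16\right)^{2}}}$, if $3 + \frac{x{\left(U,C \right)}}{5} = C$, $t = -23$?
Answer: $\frac{\sqrt{1 + 10368 \sqrt{43}}}{36} \approx 7.243$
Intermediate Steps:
$x{\left(U,C \right)} = -15 + 5 C$
$E = 8 \sqrt{43}$ ($E = \sqrt{1763 + \left(-23 - 20\right) \left(-23\right)} = \sqrt{1763 - -989} = \sqrt{1763 + 989} = \sqrt{2752} = 8 \sqrt{43} \approx 52.46$)
$\sqrt{E + \frac{1}{\left(x{\left(-4,-1 \right)} - 16\right)^{2}}} = \sqrt{8 \sqrt{43} + \frac{1}{\left(\left(-15 + 5 \left(-1\right)\right) - 16\right)^{2}}} = \sqrt{8 \sqrt{43} + \frac{1}{\left(\left(-15 - 5\right) - 16\right)^{2}}} = \sqrt{8 \sqrt{43} + \frac{1}{\left(-20 - 16\right)^{2}}} = \sqrt{8 \sqrt{43} + \frac{1}{\left(-36\right)^{2}}} = \sqrt{8 \sqrt{43} + \frac{1}{1296}} = \sqrt{\frac{1}{1296} + 8 \sqrt{43}}$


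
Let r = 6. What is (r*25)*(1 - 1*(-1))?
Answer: 300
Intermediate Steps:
(r*25)*(1 - 1*(-1)) = (6*25)*(1 - 1*(-1)) = 150*(1 + 1) = 150*2 = 300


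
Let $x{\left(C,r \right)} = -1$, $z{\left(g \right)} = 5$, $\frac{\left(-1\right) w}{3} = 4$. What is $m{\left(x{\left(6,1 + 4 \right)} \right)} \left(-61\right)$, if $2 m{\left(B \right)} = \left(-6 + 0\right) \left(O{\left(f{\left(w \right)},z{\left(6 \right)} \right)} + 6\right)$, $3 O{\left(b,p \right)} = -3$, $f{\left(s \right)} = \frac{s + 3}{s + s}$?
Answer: $915$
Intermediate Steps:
$w = -12$ ($w = \left(-3\right) 4 = -12$)
$f{\left(s \right)} = \frac{3 + s}{2 s}$
$O{\left(b,p \right)} = -1$ ($O{\left(b,p \right)} = \frac{1}{3} \left(-3\right) = -1$)
$m{\left(B \right)} = -15$ ($m{\left(B \right)} = \frac{\left(-6 + 0\right) \left(-1 + 6\right)}{2} = \frac{\left(-6\right) 5}{2} = \frac{1}{2} \left(-30\right) = -15$)
$m{\left(x{\left(6,1 + 4 \right)} \right)} \left(-61\right) = \left(-15\right) \left(-61\right) = 915$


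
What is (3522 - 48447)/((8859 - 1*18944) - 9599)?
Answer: 44925/19684 ≈ 2.2823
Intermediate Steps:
(3522 - 48447)/((8859 - 1*18944) - 9599) = -44925/((8859 - 18944) - 9599) = -44925/(-10085 - 9599) = -44925/(-19684) = -44925*(-1/19684) = 44925/19684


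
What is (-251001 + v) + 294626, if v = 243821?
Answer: 287446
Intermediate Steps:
(-251001 + v) + 294626 = (-251001 + 243821) + 294626 = -7180 + 294626 = 287446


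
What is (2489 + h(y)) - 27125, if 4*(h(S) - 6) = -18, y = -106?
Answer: -49269/2 ≈ -24635.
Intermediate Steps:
h(S) = 3/2 (h(S) = 6 + (1/4)*(-18) = 6 - 9/2 = 3/2)
(2489 + h(y)) - 27125 = (2489 + 3/2) - 27125 = 4981/2 - 27125 = -49269/2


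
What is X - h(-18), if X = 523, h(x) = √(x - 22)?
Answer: 523 - 2*I*√10 ≈ 523.0 - 6.3246*I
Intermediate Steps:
h(x) = √(-22 + x)
X - h(-18) = 523 - √(-22 - 18) = 523 - √(-40) = 523 - 2*I*√10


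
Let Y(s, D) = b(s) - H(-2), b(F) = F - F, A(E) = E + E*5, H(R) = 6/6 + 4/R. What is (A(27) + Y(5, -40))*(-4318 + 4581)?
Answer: 42869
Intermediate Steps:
H(R) = 1 + 4/R (H(R) = 6*(⅙) + 4/R = 1 + 4/R)
A(E) = 6*E (A(E) = E + 5*E = 6*E)
b(F) = 0
Y(s, D) = 1 (Y(s, D) = 0 - (4 - 2)/(-2) = 0 - (-1)*2/2 = 0 - 1*(-1) = 0 + 1 = 1)
(A(27) + Y(5, -40))*(-4318 + 4581) = (6*27 + 1)*(-4318 + 4581) = (162 + 1)*263 = 163*263 = 42869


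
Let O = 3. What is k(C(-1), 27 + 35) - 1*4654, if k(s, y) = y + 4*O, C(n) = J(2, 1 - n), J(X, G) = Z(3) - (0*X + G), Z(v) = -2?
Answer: -4580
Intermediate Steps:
J(X, G) = -2 - G (J(X, G) = -2 - (0*X + G) = -2 - (0 + G) = -2 - G)
C(n) = -3 + n (C(n) = -2 - (1 - n) = -2 + (-1 + n) = -3 + n)
k(s, y) = 12 + y (k(s, y) = y + 4*3 = y + 12 = 12 + y)
k(C(-1), 27 + 35) - 1*4654 = (12 + (27 + 35)) - 1*4654 = (12 + 62) - 4654 = 74 - 4654 = -4580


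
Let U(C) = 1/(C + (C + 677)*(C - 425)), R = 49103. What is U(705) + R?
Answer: 19035514496/387665 ≈ 49103.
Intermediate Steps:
U(C) = 1/(C + (-425 + C)*(677 + C)) (U(C) = 1/(C + (677 + C)*(-425 + C)) = 1/(C + (-425 + C)*(677 + C)))
U(705) + R = 1/(-287725 + 705² + 253*705) + 49103 = 1/(-287725 + 497025 + 178365) + 49103 = 1/387665 + 49103 = 19035514496/387665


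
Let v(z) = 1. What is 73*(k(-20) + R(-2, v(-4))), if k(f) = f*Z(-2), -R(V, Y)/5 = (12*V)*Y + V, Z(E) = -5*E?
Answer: -5110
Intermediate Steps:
R(V, Y) = -5*V - 60*V*Y (R(V, Y) = -5*((12*V)*Y + V) = -5*(12*V*Y + V) = -5*(V + 12*V*Y) = -5*V - 60*V*Y)
k(f) = 10*f (k(f) = f*(-5*(-2)) = f*10 = 10*f)
73*(k(-20) + R(-2, v(-4))) = 73*(10*(-20) - 5*(-2)*(1 + 12*1)) = 73*(-200 - 5*(-2)*(1 + 12)) = 73*(-200 - 5*(-2)*13) = 73*(-200 + 130) = 73*(-70) = -5110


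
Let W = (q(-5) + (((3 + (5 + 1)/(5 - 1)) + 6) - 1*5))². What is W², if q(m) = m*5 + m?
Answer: 5764801/16 ≈ 3.6030e+5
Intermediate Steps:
q(m) = 6*m (q(m) = 5*m + m = 6*m)
W = 2401/4 (W = (6*(-5) + (((3 + (5 + 1)/(5 - 1)) + 6) - 1*5))² = (-30 + (((3 + 6/4) + 6) - 5))² = (-30 + (((3 + 6*(¼)) + 6) - 5))² = (-30 + (((3 + 3/2) + 6) - 5))² = (-30 + ((9/2 + 6) - 5))² = (-30 + (21/2 - 5))² = (-30 + 11/2)² = (-49/2)² = 2401/4 ≈ 600.25)
W² = (2401/4)² = 5764801/16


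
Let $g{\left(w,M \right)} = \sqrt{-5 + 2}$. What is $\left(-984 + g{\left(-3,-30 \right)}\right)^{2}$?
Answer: $\left(984 - i \sqrt{3}\right)^{2} \approx 9.6825 \cdot 10^{5} - 3409.0 i$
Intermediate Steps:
$g{\left(w,M \right)} = i \sqrt{3}$ ($g{\left(w,M \right)} = \sqrt{-3} = i \sqrt{3}$)
$\left(-984 + g{\left(-3,-30 \right)}\right)^{2} = \left(-984 + i \sqrt{3}\right)^{2}$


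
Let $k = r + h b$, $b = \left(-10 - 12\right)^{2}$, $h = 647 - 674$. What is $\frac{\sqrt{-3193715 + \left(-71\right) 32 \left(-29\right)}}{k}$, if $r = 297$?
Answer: $- \frac{i \sqrt{3127827}}{12771} \approx - 0.13848 i$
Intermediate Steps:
$h = -27$ ($h = 647 - 674 = -27$)
$b = 484$ ($b = \left(-22\right)^{2} = 484$)
$k = -12771$ ($k = 297 - 13068 = -12771$)
$\frac{\sqrt{-3193715 + \left(-71\right) 32 \left(-29\right)}}{k} = \frac{\sqrt{-3193715 + \left(-71\right) 32 \left(-29\right)}}{-12771} = \sqrt{-3193715 - -65888} \left(- \frac{1}{12771}\right) = \sqrt{-3193715 + 65888} \left(- \frac{1}{12771}\right) = \sqrt{-3127827} \left(- \frac{1}{12771}\right) = i \sqrt{3127827} \left(- \frac{1}{12771}\right) = - \frac{i \sqrt{3127827}}{12771}$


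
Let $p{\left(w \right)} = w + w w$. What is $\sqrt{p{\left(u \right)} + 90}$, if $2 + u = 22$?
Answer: $\sqrt{510} \approx 22.583$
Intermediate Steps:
$u = 20$ ($u = -2 + 22 = 20$)
$p{\left(w \right)} = w + w^{2}$
$\sqrt{p{\left(u \right)} + 90} = \sqrt{20 \left(1 + 20\right) + 90} = \sqrt{20 \cdot 21 + 90} = \sqrt{420 + 90} = \sqrt{510}$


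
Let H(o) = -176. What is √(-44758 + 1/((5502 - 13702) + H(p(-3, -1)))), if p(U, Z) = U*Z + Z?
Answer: 89*I*√99106926/4188 ≈ 211.56*I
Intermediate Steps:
p(U, Z) = Z + U*Z
√(-44758 + 1/((5502 - 13702) + H(p(-3, -1)))) = √(-44758 + 1/((5502 - 13702) - 176)) = √(-44758 + 1/(-8200 - 176)) = √(-44758 + 1/(-8376)) = √(-44758 - 1/8376) = √(-374893009/8376) = 89*I*√99106926/4188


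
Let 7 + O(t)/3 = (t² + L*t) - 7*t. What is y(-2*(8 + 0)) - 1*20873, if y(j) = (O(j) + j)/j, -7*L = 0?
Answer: -335035/16 ≈ -20940.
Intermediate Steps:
L = 0 (L = -⅐*0 = 0)
O(t) = -21 - 21*t + 3*t² (O(t) = -21 + 3*((t² + 0*t) - 7*t) = -21 + 3*((t² + 0) - 7*t) = -21 + 3*(t² - 7*t) = -21 + (-21*t + 3*t²) = -21 - 21*t + 3*t²)
y(j) = (-21 - 20*j + 3*j²)/j (y(j) = ((-21 - 21*j + 3*j²) + j)/j = (-21 - 20*j + 3*j²)/j)
y(-2*(8 + 0)) - 1*20873 = (-20 - 21*(-1/(2*(8 + 0))) + 3*(-2*(8 + 0))) - 1*20873 = (-20 - 21/((-2*8)) + 3*(-2*8)) - 20873 = (-20 - 21/(-16) + 3*(-16)) - 20873 = (-20 - 21*(-1/16) - 48) - 20873 = (-20 + 21/16 - 48) - 20873 = -1067/16 - 20873 = -335035/16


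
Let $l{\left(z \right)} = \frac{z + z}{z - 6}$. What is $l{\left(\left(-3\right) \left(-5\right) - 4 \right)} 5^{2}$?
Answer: $110$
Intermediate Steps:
$l{\left(z \right)} = \frac{2 z}{-6 + z}$
$l{\left(\left(-3\right) \left(-5\right) - 4 \right)} 5^{2} = \frac{2 \left(\left(-3\right) \left(-5\right) - 4\right)}{-6 - -11} \cdot 5^{2} = \frac{2 \left(15 - 4\right)}{-6 + \left(15 - 4\right)} 25 = 2 \cdot 11 \frac{1}{-6 + 11} \cdot 25 = 2 \cdot 11 \cdot \frac{1}{5} \cdot 25 = \frac{22}{5} \cdot 25 = 110$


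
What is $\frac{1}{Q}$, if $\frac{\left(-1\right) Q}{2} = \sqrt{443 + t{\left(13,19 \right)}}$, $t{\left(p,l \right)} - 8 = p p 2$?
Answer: $- \frac{\sqrt{789}}{1578} \approx -0.0178$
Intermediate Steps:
$t{\left(p,l \right)} = 8 + 2 p^{2}$ ($t{\left(p,l \right)} = 8 + p p 2 = 8 + p^{2} \cdot 2 = 8 + 2 p^{2}$)
$Q = - 2 \sqrt{789}$ ($Q = - 2 \sqrt{443 + \left(8 + 2 \cdot 13^{2}\right)} = - 2 \sqrt{443 + \left(8 + 2 \cdot 169\right)} = - 2 \sqrt{443 + \left(8 + 338\right)} = - 2 \sqrt{443 + 346} = - 2 \sqrt{789} \approx -56.178$)
$\frac{1}{Q} = \frac{1}{\left(-2\right) \sqrt{789}} = - \frac{\sqrt{789}}{1578}$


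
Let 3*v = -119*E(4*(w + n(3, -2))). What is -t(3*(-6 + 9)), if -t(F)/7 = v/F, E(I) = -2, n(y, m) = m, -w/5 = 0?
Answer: 1666/27 ≈ 61.704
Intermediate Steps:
w = 0 (w = -5*0 = 0)
v = 238/3 (v = (-119*(-2))/3 = (⅓)*238 = 238/3 ≈ 79.333)
t(F) = -1666/(3*F)
-t(3*(-6 + 9)) = -(-1666)/(3*(3*(-6 + 9))) = -(-1666)/(3*(3*3)) = -(-1666)/(3*9) = -1*(-1666/27) = 1666/27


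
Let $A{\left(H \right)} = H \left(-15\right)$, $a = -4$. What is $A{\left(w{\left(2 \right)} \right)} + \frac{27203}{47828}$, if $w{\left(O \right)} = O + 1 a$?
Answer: $\frac{132913}{4348} \approx 30.569$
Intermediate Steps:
$w{\left(O \right)} = -4 + O$ ($w{\left(O \right)} = O + 1 \left(-4\right) = O - 4 = -4 + O$)
$A{\left(H \right)} = - 15 H$
$A{\left(w{\left(2 \right)} \right)} + \frac{27203}{47828} = - 15 \left(-4 + 2\right) + \frac{27203}{47828} = \left(-15\right) \left(-2\right) + 27203 \cdot \frac{1}{47828} = 30 + \frac{2473}{4348} = \frac{132913}{4348}$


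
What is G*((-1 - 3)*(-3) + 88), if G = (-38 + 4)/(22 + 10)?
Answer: -425/4 ≈ -106.25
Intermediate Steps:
G = -17/16 (G = -34/32 = -34*1/32 = -17/16 ≈ -1.0625)
G*((-1 - 3)*(-3) + 88) = -17*((-1 - 3)*(-3) + 88)/16 = -17*(-4*(-3) + 88)/16 = -17*(12 + 88)/16 = -17/16*100 = -425/4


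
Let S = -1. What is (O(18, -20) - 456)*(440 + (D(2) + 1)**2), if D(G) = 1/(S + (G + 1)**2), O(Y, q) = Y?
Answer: -6184779/32 ≈ -1.9327e+5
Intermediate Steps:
D(G) = 1/(-1 + (1 + G)**2) (D(G) = 1/(-1 + (G + 1)**2) = 1/(-1 + (1 + G)**2))
(O(18, -20) - 456)*(440 + (D(2) + 1)**2) = (18 - 456)*(440 + (1/(2*(2 + 2)) + 1)**2) = -438*(440 + ((1/2)/4 + 1)**2) = -438*(440 + ((1/2)*(1/4) + 1)**2) = -438*(440 + (1/8 + 1)**2) = -438*(440 + (9/8)**2) = -438*(440 + 81/64) = -438*28241/64 = -6184779/32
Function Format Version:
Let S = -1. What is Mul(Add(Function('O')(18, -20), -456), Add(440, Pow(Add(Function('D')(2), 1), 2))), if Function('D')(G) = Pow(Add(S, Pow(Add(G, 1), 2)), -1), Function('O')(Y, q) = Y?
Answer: Rational(-6184779, 32) ≈ -1.9327e+5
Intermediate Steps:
Function('D')(G) = Pow(Add(-1, Pow(Add(1, G), 2)), -1) (Function('D')(G) = Pow(Add(-1, Pow(Add(G, 1), 2)), -1) = Pow(Add(-1, Pow(Add(1, G), 2)), -1))
Mul(Add(Function('O')(18, -20), -456), Add(440, Pow(Add(Function('D')(2), 1), 2))) = Mul(Add(18, -456), Add(440, Pow(Add(Mul(Pow(2, -1), Pow(Add(2, 2), -1)), 1), 2))) = Mul(-438, Add(440, Pow(Add(Mul(Rational(1, 2), Pow(4, -1)), 1), 2))) = Mul(-438, Add(440, Pow(Add(Mul(Rational(1, 2), Rational(1, 4)), 1), 2))) = Mul(-438, Add(440, Pow(Add(Rational(1, 8), 1), 2))) = Mul(-438, Add(440, Pow(Rational(9, 8), 2))) = Mul(-438, Add(440, Rational(81, 64))) = Mul(-438, Rational(28241, 64)) = Rational(-6184779, 32)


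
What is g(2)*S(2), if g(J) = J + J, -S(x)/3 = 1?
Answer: -12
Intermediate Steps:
S(x) = -3 (S(x) = -3*1 = -3)
g(J) = 2*J
g(2)*S(2) = (2*2)*(-3) = 4*(-3) = -12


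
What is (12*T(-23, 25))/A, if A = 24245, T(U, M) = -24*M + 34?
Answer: -6792/24245 ≈ -0.28014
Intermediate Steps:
T(U, M) = 34 - 24*M
(12*T(-23, 25))/A = (12*(34 - 24*25))/24245 = (12*(34 - 600))*(1/24245) = (12*(-566))*(1/24245) = -6792*1/24245 = -6792/24245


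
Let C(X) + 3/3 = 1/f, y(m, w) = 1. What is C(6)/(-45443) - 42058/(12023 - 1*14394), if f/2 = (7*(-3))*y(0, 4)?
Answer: 80272253101/4525304826 ≈ 17.739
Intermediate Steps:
f = -42 (f = 2*((7*(-3))*1) = 2*(-21*1) = 2*(-21) = -42)
C(X) = -43/42 (C(X) = -1 + 1/(-42) = -1 - 1/42 = -43/42)
C(6)/(-45443) - 42058/(12023 - 1*14394) = -43/42/(-45443) - 42058/(12023 - 1*14394) = -43/42*(-1/45443) - 42058/(12023 - 14394) = 43/1908606 - 42058/(-2371) = 43/1908606 - 42058*(-1/2371) = 43/1908606 + 42058/2371 = 80272253101/4525304826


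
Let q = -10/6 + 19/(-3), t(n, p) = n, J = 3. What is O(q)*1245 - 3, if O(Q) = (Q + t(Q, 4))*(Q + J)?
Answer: 99597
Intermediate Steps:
q = -8 (q = -10*1/6 + 19*(-1/3) = -5/3 - 19/3 = -8)
O(Q) = 2*Q*(3 + Q) (O(Q) = (Q + Q)*(Q + 3) = (2*Q)*(3 + Q) = 2*Q*(3 + Q))
O(q)*1245 - 3 = (2*(-8)*(3 - 8))*1245 - 3 = (2*(-8)*(-5))*1245 - 3 = 80*1245 - 3 = 99600 - 3 = 99597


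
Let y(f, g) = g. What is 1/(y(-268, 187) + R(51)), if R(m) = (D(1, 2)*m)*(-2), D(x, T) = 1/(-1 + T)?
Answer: 1/85 ≈ 0.011765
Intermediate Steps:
R(m) = -2*m (R(m) = (m/(-1 + 2))*(-2) = (m/1)*(-2) = (1*m)*(-2) = m*(-2) = -2*m)
1/(y(-268, 187) + R(51)) = 1/(187 - 2*51) = 1/(187 - 102) = 1/85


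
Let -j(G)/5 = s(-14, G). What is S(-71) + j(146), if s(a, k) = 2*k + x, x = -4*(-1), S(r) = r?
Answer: -1551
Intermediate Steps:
x = 4
s(a, k) = 4 + 2*k (s(a, k) = 2*k + 4 = 4 + 2*k)
j(G) = -20 - 10*G (j(G) = -5*(4 + 2*G) = -20 - 10*G)
S(-71) + j(146) = -71 + (-20 - 10*146) = -71 + (-20 - 1460) = -71 - 1480 = -1551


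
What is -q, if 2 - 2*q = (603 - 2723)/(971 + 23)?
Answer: -1027/497 ≈ -2.0664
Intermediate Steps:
q = 1027/497 (q = 1 - (603 - 2723)/(2*(971 + 23)) = 1 - (-1060)/994 = 1 - ½*(-1060/497) = 1 + 530/497 = 1027/497 ≈ 2.0664)
-q = -1*1027/497 = -1027/497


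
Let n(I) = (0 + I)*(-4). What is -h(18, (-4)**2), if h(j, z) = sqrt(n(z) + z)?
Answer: -4*I*sqrt(3) ≈ -6.9282*I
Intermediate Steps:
n(I) = -4*I (n(I) = I*(-4) = -4*I)
h(j, z) = sqrt(3)*sqrt(-z) (h(j, z) = sqrt(-4*z + z) = sqrt(-3*z) = sqrt(3)*sqrt(-z))
-h(18, (-4)**2) = -sqrt(3)*sqrt(-1*(-4)**2) = -sqrt(3)*sqrt(-1*16) = -sqrt(3)*sqrt(-16) = -sqrt(3)*4*I = -4*I*sqrt(3)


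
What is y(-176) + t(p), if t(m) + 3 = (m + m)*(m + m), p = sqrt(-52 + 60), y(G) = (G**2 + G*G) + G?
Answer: 61805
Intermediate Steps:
y(G) = G + 2*G**2 (y(G) = (G**2 + G**2) + G = 2*G**2 + G = G + 2*G**2)
p = 2*sqrt(2) (p = sqrt(8) = 2*sqrt(2) ≈ 2.8284)
t(m) = -3 + 4*m**2 (t(m) = -3 + (m + m)*(m + m) = -3 + (2*m)*(2*m) = -3 + 4*m**2)
y(-176) + t(p) = -176*(1 + 2*(-176)) + (-3 + 4*(2*sqrt(2))**2) = -176*(1 - 352) + (-3 + 4*8) = -176*(-351) + (-3 + 32) = 61776 + 29 = 61805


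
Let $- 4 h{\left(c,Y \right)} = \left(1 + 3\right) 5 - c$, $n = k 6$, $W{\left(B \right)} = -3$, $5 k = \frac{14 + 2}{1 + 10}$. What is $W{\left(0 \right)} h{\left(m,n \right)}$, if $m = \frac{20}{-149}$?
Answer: $\frac{2250}{149} \approx 15.101$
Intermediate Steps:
$k = \frac{16}{55}$ ($k = \frac{\left(14 + 2\right) \frac{1}{1 + 10}}{5} = \frac{16 \cdot \frac{1}{11}}{5} = \frac{1}{5} \cdot \frac{16}{11} = \frac{16}{55} \approx 0.29091$)
$n = \frac{96}{55}$ ($n = \frac{16}{55} \cdot 6 = \frac{96}{55} \approx 1.7455$)
$m = - \frac{20}{149}$ ($m = 20 \left(- \frac{1}{149}\right) = - \frac{20}{149} \approx -0.13423$)
$h{\left(c,Y \right)} = -5 + \frac{c}{4}$ ($h{\left(c,Y \right)} = - \frac{\left(1 + 3\right) 5 - c}{4} = - \frac{4 \cdot 5 - c}{4} = - \frac{20 - c}{4} = -5 + \frac{c}{4}$)
$W{\left(0 \right)} h{\left(m,n \right)} = - 3 \left(-5 + \frac{1}{4} \left(- \frac{20}{149}\right)\right) = - 3 \left(-5 - \frac{5}{149}\right) = \left(-3\right) \left(- \frac{750}{149}\right) = \frac{2250}{149}$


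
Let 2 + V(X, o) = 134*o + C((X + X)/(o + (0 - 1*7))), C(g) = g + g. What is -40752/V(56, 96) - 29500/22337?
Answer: -57395239868/12787284727 ≈ -4.4885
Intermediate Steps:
C(g) = 2*g
V(X, o) = -2 + 134*o + 4*X/(-7 + o) (V(X, o) = -2 + (134*o + 2*((X + X)/(o + (0 - 1*7)))) = -2 + (134*o + 2*((2*X)/(o + (0 - 7)))) = -2 + (134*o + 2*((2*X)/(o - 7))) = -2 + (134*o + 2*((2*X)/(-7 + o))) = -2 + (134*o + 2*(2*X/(-7 + o))) = -2 + (134*o + 4*X/(-7 + o)) = -2 + 134*o + 4*X/(-7 + o))
-40752/V(56, 96) - 29500/22337 = -40752*(-7 + 96)/(2*(2*56 + (-1 + 67*96)*(-7 + 96))) - 29500/22337 = -40752*89/(2*(112 + (-1 + 6432)*89)) - 29500*1/22337 = -40752*89/(2*(112 + 6431*89)) - 29500/22337 = -40752*89/(2*(112 + 572359)) - 29500/22337 = -40752/(2*(1/89)*572471) - 29500/22337 = -40752/1144942/89 - 29500/22337 = -40752*89/1144942 - 29500/22337 = -1813464/572471 - 29500/22337 = -57395239868/12787284727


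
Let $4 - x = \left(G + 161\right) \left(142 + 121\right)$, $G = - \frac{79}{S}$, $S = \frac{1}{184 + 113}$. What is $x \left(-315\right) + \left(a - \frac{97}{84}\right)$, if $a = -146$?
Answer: $- \frac{162158270161}{84} \approx -1.9305 \cdot 10^{9}$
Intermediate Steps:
$S = \frac{1}{297} \approx 0.003367$
$G = -23463$ ($G = - 79 \frac{1}{\frac{1}{297}} = \left(-79\right) 297 = -23463$)
$x = 6128430$ ($x = 4 - \left(-23463 + 161\right) \left(142 + 121\right) = 4 - \left(-23302\right) 263 = 4 - -6128426 = 4 + 6128426 = 6128430$)
$x \left(-315\right) + \left(a - \frac{97}{84}\right) = 6128430 \left(-315\right) - \left(146 + \frac{97}{84}\right) = -1930455450 - \frac{12361}{84} = - \frac{162158270161}{84}$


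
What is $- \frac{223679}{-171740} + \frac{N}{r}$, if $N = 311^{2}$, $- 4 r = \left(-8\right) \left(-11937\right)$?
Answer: $- \frac{5635376047}{2050060380} \approx -2.7489$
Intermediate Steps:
$r = -23874$ ($r = - \frac{\left(-8\right) \left(-11937\right)}{4} = \left(- \frac{1}{4}\right) 95496 = -23874$)
$N = 96721$
$- \frac{223679}{-171740} + \frac{N}{r} = - \frac{223679}{-171740} + \frac{96721}{-23874} = \left(-223679\right) \left(- \frac{1}{171740}\right) + 96721 \left(- \frac{1}{23874}\right) = \frac{223679}{171740} - \frac{96721}{23874} = - \frac{5635376047}{2050060380}$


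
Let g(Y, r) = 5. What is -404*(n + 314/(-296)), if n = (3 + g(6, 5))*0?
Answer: 15857/37 ≈ 428.57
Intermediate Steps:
n = 0 (n = (3 + 5)*0 = 8*0 = 0)
-404*(n + 314/(-296)) = -404*(0 + 314/(-296)) = -404*(0 + 314*(-1/296)) = -404*(0 - 157/148) = -404*(-157/148) = 15857/37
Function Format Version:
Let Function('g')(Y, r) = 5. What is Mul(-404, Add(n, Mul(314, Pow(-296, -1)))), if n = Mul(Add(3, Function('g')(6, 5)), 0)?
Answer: Rational(15857, 37) ≈ 428.57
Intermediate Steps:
n = 0 (n = Mul(Add(3, 5), 0) = Mul(8, 0) = 0)
Mul(-404, Add(n, Mul(314, Pow(-296, -1)))) = Mul(-404, Add(0, Mul(314, Pow(-296, -1)))) = Mul(-404, Add(0, Mul(314, Rational(-1, 296)))) = Mul(-404, Add(0, Rational(-157, 148))) = Mul(-404, Rational(-157, 148)) = Rational(15857, 37)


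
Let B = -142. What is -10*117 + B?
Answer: -1312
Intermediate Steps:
-10*117 + B = -10*117 - 142 = -1170 - 142 = -1312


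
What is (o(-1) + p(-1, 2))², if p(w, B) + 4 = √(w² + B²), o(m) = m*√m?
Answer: (4 + I - √5)² ≈ 2.1115 + 3.5279*I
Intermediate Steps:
o(m) = m^(3/2)
p(w, B) = -4 + √(B² + w²) (p(w, B) = -4 + √(w² + B²) = -4 + √(B² + w²))
(o(-1) + p(-1, 2))² = ((-1)^(3/2) + (-4 + √(2² + (-1)²)))² = (-I + (-4 + √(4 + 1)))² = (-I + (-4 + √5))² = (-4 + √5 - I)²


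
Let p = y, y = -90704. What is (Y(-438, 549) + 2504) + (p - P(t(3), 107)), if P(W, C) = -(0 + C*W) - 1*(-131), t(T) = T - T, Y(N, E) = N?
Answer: -88769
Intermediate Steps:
t(T) = 0
P(W, C) = 131 - C*W (P(W, C) = -C*W + 131 = 131 - C*W)
p = -90704
(Y(-438, 549) + 2504) + (p - P(t(3), 107)) = (-438 + 2504) + (-90704 - (131 - 1*107*0)) = 2066 + (-90704 - (131 + 0)) = 2066 + (-90704 - 1*131) = 2066 + (-90704 - 131) = 2066 - 90835 = -88769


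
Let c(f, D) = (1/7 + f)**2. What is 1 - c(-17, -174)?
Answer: -13875/49 ≈ -283.16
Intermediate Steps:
c(f, D) = (1/7 + f)**2
1 - c(-17, -174) = 1 - (1 + 7*(-17))**2/49 = 1 - (1 - 119)**2/49 = 1 - (-118)**2/49 = 1 - 13924/49 = -13875/49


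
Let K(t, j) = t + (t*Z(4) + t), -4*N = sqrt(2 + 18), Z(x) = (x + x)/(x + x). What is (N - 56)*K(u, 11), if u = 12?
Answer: -2016 - 18*sqrt(5) ≈ -2056.3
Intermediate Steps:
Z(x) = 1 (Z(x) = (2*x)/((2*x)) = (2*x)*(1/(2*x)) = 1)
N = -sqrt(5)/2 (N = -sqrt(2 + 18)/4 = -sqrt(5)/2 ≈ -1.1180)
K(t, j) = 3*t (K(t, j) = t + (t*1 + t) = t + (t + t) = t + 2*t = 3*t)
(N - 56)*K(u, 11) = (-sqrt(5)/2 - 56)*(3*12) = (-56 - sqrt(5)/2)*36 = -2016 - 18*sqrt(5)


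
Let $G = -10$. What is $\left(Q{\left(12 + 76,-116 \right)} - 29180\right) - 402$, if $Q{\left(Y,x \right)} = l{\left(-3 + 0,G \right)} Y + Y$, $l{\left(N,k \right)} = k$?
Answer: $-30374$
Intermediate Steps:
$Q{\left(Y,x \right)} = - 9 Y$ ($Q{\left(Y,x \right)} = - 10 Y + Y = - 9 Y$)
$\left(Q{\left(12 + 76,-116 \right)} - 29180\right) - 402 = \left(- 9 \left(12 + 76\right) - 29180\right) - 402 = \left(\left(-9\right) 88 - 29180\right) - 402 = \left(-792 - 29180\right) - 402 = -29972 - 402 = -30374$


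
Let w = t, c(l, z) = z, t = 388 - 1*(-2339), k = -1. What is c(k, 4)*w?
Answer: 10908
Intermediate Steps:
t = 2727 (t = 388 + 2339 = 2727)
w = 2727
c(k, 4)*w = 4*2727 = 10908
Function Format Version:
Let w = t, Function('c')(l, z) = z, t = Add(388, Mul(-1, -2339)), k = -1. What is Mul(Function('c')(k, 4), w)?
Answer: 10908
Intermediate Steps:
t = 2727 (t = Add(388, 2339) = 2727)
w = 2727
Mul(Function('c')(k, 4), w) = Mul(4, 2727) = 10908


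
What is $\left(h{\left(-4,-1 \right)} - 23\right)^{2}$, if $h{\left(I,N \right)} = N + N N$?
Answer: $529$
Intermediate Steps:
$h{\left(I,N \right)} = N + N^{2}$
$\left(h{\left(-4,-1 \right)} - 23\right)^{2} = \left(- (1 - 1) - 23\right)^{2} = \left(\left(-1\right) 0 - 23\right)^{2} = \left(0 - 23\right)^{2} = \left(-23\right)^{2} = 529$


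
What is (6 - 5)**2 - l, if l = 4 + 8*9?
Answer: -75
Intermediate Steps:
l = 76 (l = 4 + 72 = 76)
(6 - 5)**2 - l = (6 - 5)**2 - 1*76 = 1**2 - 76 = 1 - 76 = -75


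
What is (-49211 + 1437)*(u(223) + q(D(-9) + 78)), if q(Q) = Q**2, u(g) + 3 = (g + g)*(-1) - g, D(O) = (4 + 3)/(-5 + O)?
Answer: -509676919/2 ≈ -2.5484e+8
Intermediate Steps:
D(O) = 7/(-5 + O)
u(g) = -3 - 3*g (u(g) = -3 + ((g + g)*(-1) - g) = -3 + ((2*g)*(-1) - g) = -3 + (-2*g - g) = -3 - 3*g)
(-49211 + 1437)*(u(223) + q(D(-9) + 78)) = (-49211 + 1437)*((-3 - 3*223) + (7/(-5 - 9) + 78)**2) = -47774*((-3 - 669) + (7/(-14) + 78)**2) = -47774*(-672 + (7*(-1/14) + 78)**2) = -47774*(-672 + (-1/2 + 78)**2) = -47774*(-672 + (155/2)**2) = -47774*(-672 + 24025/4) = -47774*21337/4 = -509676919/2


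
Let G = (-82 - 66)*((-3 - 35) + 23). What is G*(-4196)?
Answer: -9315120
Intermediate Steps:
G = 2220 (G = -148*(-38 + 23) = -148*(-15) = 2220)
G*(-4196) = 2220*(-4196) = -9315120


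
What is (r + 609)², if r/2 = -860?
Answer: 1234321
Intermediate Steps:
r = -1720 (r = 2*(-860) = -1720)
(r + 609)² = (-1720 + 609)² = (-1111)² = 1234321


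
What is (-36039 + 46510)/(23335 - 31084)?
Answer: -10471/7749 ≈ -1.3513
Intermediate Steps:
(-36039 + 46510)/(23335 - 31084) = 10471/(-7749) = 10471*(-1/7749) = -10471/7749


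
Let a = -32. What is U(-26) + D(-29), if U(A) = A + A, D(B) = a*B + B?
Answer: 847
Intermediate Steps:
D(B) = -31*B (D(B) = -32*B + B = -31*B)
U(A) = 2*A
U(-26) + D(-29) = 2*(-26) - 31*(-29) = -52 + 899 = 847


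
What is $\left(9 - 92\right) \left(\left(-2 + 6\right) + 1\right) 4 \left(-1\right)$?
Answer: $1660$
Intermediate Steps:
$\left(9 - 92\right) \left(\left(-2 + 6\right) + 1\right) 4 \left(-1\right) = - 83 \left(4 + 1\right) 4 \left(-1\right) = - 83 \cdot 5 \cdot 4 \left(-1\right) = - 83 \cdot 20 \left(-1\right) = \left(-83\right) \left(-20\right) = 1660$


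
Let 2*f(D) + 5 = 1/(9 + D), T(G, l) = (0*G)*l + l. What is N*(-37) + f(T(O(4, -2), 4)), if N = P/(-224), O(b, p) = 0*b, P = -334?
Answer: -83911/1456 ≈ -57.631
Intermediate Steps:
O(b, p) = 0
T(G, l) = l (T(G, l) = 0*l + l = 0 + l = l)
N = 167/112 (N = -334/(-224) = -334*(-1/224) = 167/112 ≈ 1.4911)
f(D) = -5/2 + 1/(2*(9 + D))
N*(-37) + f(T(O(4, -2), 4)) = (167/112)*(-37) + (-44 - 5*4)/(2*(9 + 4)) = -6179/112 + (½)*(-44 - 20)/13 = -6179/112 + (½)*(1/13)*(-64) = -6179/112 - 32/13 = -83911/1456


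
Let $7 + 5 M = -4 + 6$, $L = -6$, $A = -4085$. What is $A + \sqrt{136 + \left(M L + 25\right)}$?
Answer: $-4085 + \sqrt{167} \approx -4072.1$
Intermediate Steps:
$M = -1$ ($M = - \frac{7}{5} + \frac{-4 + 6}{5} = - \frac{7}{5} + \frac{1}{5} \cdot 2 = - \frac{7}{5} + \frac{2}{5} = -1$)
$A + \sqrt{136 + \left(M L + 25\right)} = -4085 + \sqrt{136 + \left(\left(-1\right) \left(-6\right) + 25\right)} = -4085 + \sqrt{136 + \left(6 + 25\right)} = -4085 + \sqrt{136 + 31} = -4085 + \sqrt{167}$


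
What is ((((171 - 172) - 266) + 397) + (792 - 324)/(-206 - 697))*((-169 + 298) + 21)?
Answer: 5846100/301 ≈ 19422.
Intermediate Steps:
((((171 - 172) - 266) + 397) + (792 - 324)/(-206 - 697))*((-169 + 298) + 21) = (((-1 - 266) + 397) + 468/(-903))*(129 + 21) = ((-267 + 397) + 468*(-1/903))*150 = (130 - 156/301)*150 = (38974/301)*150 = 5846100/301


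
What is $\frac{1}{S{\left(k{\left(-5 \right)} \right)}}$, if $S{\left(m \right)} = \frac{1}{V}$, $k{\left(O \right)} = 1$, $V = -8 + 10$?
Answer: $2$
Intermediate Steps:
$V = 2$
$S{\left(m \right)} = \frac{1}{2}$
$\frac{1}{S{\left(k{\left(-5 \right)} \right)}} = \frac{1}{\frac{1}{2}} = 2$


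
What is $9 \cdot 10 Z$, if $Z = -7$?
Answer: $-630$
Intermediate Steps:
$9 \cdot 10 Z = 9 \cdot 10 \left(-7\right) = 90 \left(-7\right) = -630$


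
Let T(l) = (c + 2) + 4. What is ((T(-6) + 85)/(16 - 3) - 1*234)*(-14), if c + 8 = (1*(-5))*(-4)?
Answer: 41146/13 ≈ 3165.1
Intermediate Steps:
c = 12 (c = -8 + (1*(-5))*(-4) = -8 - 5*(-4) = -8 + 20 = 12)
T(l) = 18 (T(l) = (12 + 2) + 4 = 14 + 4 = 18)
((T(-6) + 85)/(16 - 3) - 1*234)*(-14) = ((18 + 85)/(16 - 3) - 1*234)*(-14) = (103/13 - 234)*(-14) = -2939/13*(-14) = 41146/13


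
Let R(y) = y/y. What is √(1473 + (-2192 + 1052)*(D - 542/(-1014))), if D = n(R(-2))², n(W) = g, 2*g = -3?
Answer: 2*I*√71882/13 ≈ 41.247*I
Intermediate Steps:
g = -3/2 (g = (½)*(-3) = -3/2 ≈ -1.5000)
R(y) = 1
n(W) = -3/2
D = 9/4 (D = (-3/2)² = 9/4 ≈ 2.2500)
√(1473 + (-2192 + 1052)*(D - 542/(-1014))) = √(1473 + (-2192 + 1052)*(9/4 - 542/(-1014))) = √(1473 - 1140*(9/4 - 542*(-1/1014))) = √(1473 - 1140*(9/4 + 271/507)) = √(1473 - 1140*5647/2028) = √(1473 - 536465/169) = √(-287528/169) = 2*I*√71882/13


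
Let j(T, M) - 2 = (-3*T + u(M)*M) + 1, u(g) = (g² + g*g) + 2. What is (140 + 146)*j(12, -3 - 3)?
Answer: -136422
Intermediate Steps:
u(g) = 2 + 2*g² (u(g) = (g² + g²) + 2 = 2*g² + 2 = 2 + 2*g²)
j(T, M) = 3 - 3*T + M*(2 + 2*M²) (j(T, M) = 2 + ((-3*T + (2 + 2*M²)*M) + 1) = 2 + ((-3*T + M*(2 + 2*M²)) + 1) = 2 + (1 - 3*T + M*(2 + 2*M²)) = 3 - 3*T + M*(2 + 2*M²))
(140 + 146)*j(12, -3 - 3) = (140 + 146)*(3 - 3*12 + 2*(-3 - 3)*(1 + (-3 - 3)²)) = 286*(3 - 36 + 2*(-6)*(1 + (-6)²)) = 286*(3 - 36 + 2*(-6)*(1 + 36)) = 286*(3 - 36 + 2*(-6)*37) = 286*(3 - 36 - 444) = 286*(-477) = -136422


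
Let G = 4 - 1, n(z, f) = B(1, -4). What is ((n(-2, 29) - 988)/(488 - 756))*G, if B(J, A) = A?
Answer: 744/67 ≈ 11.104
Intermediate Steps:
n(z, f) = -4
G = 3
((n(-2, 29) - 988)/(488 - 756))*G = ((-4 - 988)/(488 - 756))*3 = -992/(-268)*3 = -992*(-1/268)*3 = (248/67)*3 = 744/67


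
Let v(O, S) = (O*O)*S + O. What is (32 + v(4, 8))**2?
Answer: 26896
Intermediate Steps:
v(O, S) = O + S*O**2 (v(O, S) = O**2*S + O = S*O**2 + O = O + S*O**2)
(32 + v(4, 8))**2 = (32 + 4*(1 + 4*8))**2 = (32 + 4*(1 + 32))**2 = (32 + 4*33)**2 = (32 + 132)**2 = 164**2 = 26896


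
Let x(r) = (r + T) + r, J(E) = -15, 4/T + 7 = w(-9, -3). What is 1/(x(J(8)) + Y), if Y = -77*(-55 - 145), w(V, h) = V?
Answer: 4/61479 ≈ 6.5063e-5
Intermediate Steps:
T = -¼ (T = 4/(-7 - 9) = 4/(-16) = 4*(-1/16) = -¼ ≈ -0.25000)
Y = 15400 (Y = -77*(-200) = 15400)
x(r) = -¼ + 2*r (x(r) = (r - ¼) + r = (-¼ + r) + r = -¼ + 2*r)
1/(x(J(8)) + Y) = 1/((-¼ + 2*(-15)) + 15400) = 1/((-¼ - 30) + 15400) = 1/(-121/4 + 15400) = 1/(61479/4) = 4/61479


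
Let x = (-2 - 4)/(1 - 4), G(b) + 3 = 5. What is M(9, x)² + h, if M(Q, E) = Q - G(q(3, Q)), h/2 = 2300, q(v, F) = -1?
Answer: 4649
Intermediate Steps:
G(b) = 2 (G(b) = -3 + 5 = 2)
h = 4600 (h = 2*2300 = 4600)
x = 2 (x = -6/(-3) = -6*(-⅓) = 2)
M(Q, E) = -2 + Q (M(Q, E) = Q - 1*2 = Q - 2 = -2 + Q)
M(9, x)² + h = (-2 + 9)² + 4600 = 7² + 4600 = 49 + 4600 = 4649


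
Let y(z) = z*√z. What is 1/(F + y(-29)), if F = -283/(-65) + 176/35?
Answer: 1942395/5067357086 + 6003725*I*√29/5067357086 ≈ 0.00038332 + 0.0063803*I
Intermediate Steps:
y(z) = z^(3/2)
F = 4269/455 (F = -283*(-1/65) + 176*(1/35) = 283/65 + 176/35 = 4269/455 ≈ 9.3824)
1/(F + y(-29)) = 1/(4269/455 + (-29)^(3/2)) = 1/(4269/455 - 29*I*√29)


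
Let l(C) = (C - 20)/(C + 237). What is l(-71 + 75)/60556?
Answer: -4/3648499 ≈ -1.0963e-6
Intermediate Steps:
l(C) = (-20 + C)/(237 + C)
l(-71 + 75)/60556 = ((-20 + (-71 + 75))/(237 + (-71 + 75)))/60556 = ((-20 + 4)/(237 + 4))*(1/60556) = (-16/241)*(1/60556) = ((1/241)*(-16))*(1/60556) = -16/241*1/60556 = -4/3648499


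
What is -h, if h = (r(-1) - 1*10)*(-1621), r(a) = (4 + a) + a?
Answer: -12968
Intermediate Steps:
r(a) = 4 + 2*a
h = 12968 (h = ((4 + 2*(-1)) - 1*10)*(-1621) = ((4 - 2) - 10)*(-1621) = (2 - 10)*(-1621) = -8*(-1621) = 12968)
-h = -1*12968 = -12968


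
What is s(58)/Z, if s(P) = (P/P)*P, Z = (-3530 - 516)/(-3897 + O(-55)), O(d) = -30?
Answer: 957/17 ≈ 56.294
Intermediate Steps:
Z = 34/33 (Z = (-3530 - 516)/(-3897 - 30) = -4046/(-3927) = -4046*(-1/3927) = 34/33 ≈ 1.0303)
s(P) = P (s(P) = 1*P = P)
s(58)/Z = 58/(34/33) = 58*(33/34) = 957/17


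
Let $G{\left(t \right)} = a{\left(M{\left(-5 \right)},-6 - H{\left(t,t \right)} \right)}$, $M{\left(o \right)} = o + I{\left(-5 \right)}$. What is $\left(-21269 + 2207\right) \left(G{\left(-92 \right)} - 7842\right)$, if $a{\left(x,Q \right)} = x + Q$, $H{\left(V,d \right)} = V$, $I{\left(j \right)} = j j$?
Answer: $147463632$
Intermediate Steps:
$I{\left(j \right)} = j^{2}$
$M{\left(o \right)} = 25 + o$ ($M{\left(o \right)} = o + \left(-5\right)^{2} = o + 25 = 25 + o$)
$a{\left(x,Q \right)} = Q + x$
$G{\left(t \right)} = 14 - t$ ($G{\left(t \right)} = \left(-6 - t\right) + \left(25 - 5\right) = \left(-6 - t\right) + 20 = 14 - t$)
$\left(-21269 + 2207\right) \left(G{\left(-92 \right)} - 7842\right) = \left(-21269 + 2207\right) \left(\left(14 - -92\right) - 7842\right) = - 19062 \left(\left(14 + 92\right) - 7842\right) = - 19062 \left(106 - 7842\right) = \left(-19062\right) \left(-7736\right) = 147463632$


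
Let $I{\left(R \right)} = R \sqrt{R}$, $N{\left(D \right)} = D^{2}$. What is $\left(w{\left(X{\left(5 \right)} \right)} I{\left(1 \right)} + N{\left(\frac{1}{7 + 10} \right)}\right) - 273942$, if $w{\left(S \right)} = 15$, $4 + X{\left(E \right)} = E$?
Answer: $- \frac{79164902}{289} \approx -2.7393 \cdot 10^{5}$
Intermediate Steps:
$X{\left(E \right)} = -4 + E$
$I{\left(R \right)} = R^{\frac{3}{2}}$
$\left(w{\left(X{\left(5 \right)} \right)} I{\left(1 \right)} + N{\left(\frac{1}{7 + 10} \right)}\right) - 273942 = \left(15 \cdot 1^{\frac{3}{2}} + \left(\frac{1}{7 + 10}\right)^{2}\right) - 273942 = \left(15 \cdot 1 + \left(\frac{1}{17}\right)^{2}\right) - 273942 = \left(15 + \left(\frac{1}{17}\right)^{2}\right) - 273942 = \left(15 + \frac{1}{289}\right) - 273942 = \frac{4336}{289} - 273942 = - \frac{79164902}{289}$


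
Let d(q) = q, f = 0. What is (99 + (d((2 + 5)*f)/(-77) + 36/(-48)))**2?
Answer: 154449/16 ≈ 9653.1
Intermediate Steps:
(99 + (d((2 + 5)*f)/(-77) + 36/(-48)))**2 = (99 + (((2 + 5)*0)/(-77) + 36/(-48)))**2 = (99 + ((7*0)*(-1/77) + 36*(-1/48)))**2 = (99 + (0*(-1/77) - 3/4))**2 = (99 + (0 - 3/4))**2 = (99 - 3/4)**2 = (393/4)**2 = 154449/16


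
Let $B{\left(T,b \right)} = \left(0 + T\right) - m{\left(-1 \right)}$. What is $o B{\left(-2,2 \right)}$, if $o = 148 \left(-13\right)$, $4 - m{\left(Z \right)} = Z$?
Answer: $13468$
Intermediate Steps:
$m{\left(Z \right)} = 4 - Z$
$B{\left(T,b \right)} = -5 + T$ ($B{\left(T,b \right)} = \left(0 + T\right) - \left(4 - -1\right) = T - \left(4 + 1\right) = T - 5 = -5 + T$)
$o = -1924$
$o B{\left(-2,2 \right)} = - 1924 \left(-5 - 2\right) = \left(-1924\right) \left(-7\right) = 13468$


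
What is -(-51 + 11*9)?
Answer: -48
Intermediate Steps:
-(-51 + 11*9) = -(-51 + 99) = -1*48 = -48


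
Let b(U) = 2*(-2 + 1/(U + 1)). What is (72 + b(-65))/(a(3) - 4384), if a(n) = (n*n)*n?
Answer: -2175/139424 ≈ -0.015600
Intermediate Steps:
a(n) = n**3 (a(n) = n**2*n = n**3)
b(U) = -4 + 2/(1 + U) (b(U) = 2*(-2 + 1/(1 + U)) = -4 + 2/(1 + U))
(72 + b(-65))/(a(3) - 4384) = (72 + 2*(-1 - 2*(-65))/(1 - 65))/(3**3 - 4384) = (72 + 2*(-1 + 130)/(-64))/(27 - 4384) = (72 + 2*(-1/64)*129)/(-4357) = (72 - 129/32)*(-1/4357) = (2175/32)*(-1/4357) = -2175/139424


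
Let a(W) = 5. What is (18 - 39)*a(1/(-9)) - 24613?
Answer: -24718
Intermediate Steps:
(18 - 39)*a(1/(-9)) - 24613 = (18 - 39)*5 - 24613 = -21*5 - 24613 = -105 - 24613 = -24718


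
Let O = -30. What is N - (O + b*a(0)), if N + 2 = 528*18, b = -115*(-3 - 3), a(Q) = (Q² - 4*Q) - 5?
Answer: 12982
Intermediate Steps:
a(Q) = -5 + Q² - 4*Q
b = 690 (b = -115*(-6) = -23*(-30) = 690)
N = 9502 (N = -2 + 528*18 = -2 + 9504 = 9502)
N - (O + b*a(0)) = 9502 - (-30 + 690*(-5 + 0² - 4*0)) = 9502 - (-30 + 690*(-5 + 0 + 0)) = 9502 - (-30 + 690*(-5)) = 9502 - (-30 - 3450) = 9502 - 1*(-3480) = 9502 + 3480 = 12982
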